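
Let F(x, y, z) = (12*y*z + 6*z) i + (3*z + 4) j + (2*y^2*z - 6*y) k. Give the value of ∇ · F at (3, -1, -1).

2

∂F₁/∂x = 0
∂F₂/∂y = 0
∂F₃/∂z = 2*y^2
∇·F = 2*y^2
At (3, -1, -1): 2.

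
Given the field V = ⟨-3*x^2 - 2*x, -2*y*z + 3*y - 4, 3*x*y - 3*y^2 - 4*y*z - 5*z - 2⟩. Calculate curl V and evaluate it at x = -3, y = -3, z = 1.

(-1, 9, 0)

(∇×V)₁ = ∂V₃/∂y − ∂V₂/∂z = 3*x - 4*y - 4*z
(∇×V)₂ = ∂V₁/∂z − ∂V₃/∂x = -3*y
(∇×V)₃ = ∂V₂/∂x − ∂V₁/∂y = 0
∇×V = (3*x - 4*y - 4*z, -3*y, 0)
At (-3, -3, 1): (-1, 9, 0).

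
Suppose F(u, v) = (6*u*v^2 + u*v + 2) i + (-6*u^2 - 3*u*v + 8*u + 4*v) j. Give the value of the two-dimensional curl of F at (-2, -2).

∂F₂/∂u = -12*u - 3*v + 8
∂F₁/∂v = 12*u*v + u
Scalar curl = -12*u*v - 13*u - 3*v + 8
At (-2, -2): -8.

-8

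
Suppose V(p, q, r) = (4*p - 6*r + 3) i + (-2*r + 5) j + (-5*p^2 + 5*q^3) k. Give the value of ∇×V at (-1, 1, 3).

(17, -16, 0)

(∇×V)₁ = ∂V₃/∂q − ∂V₂/∂r = 15*q^2 + 2
(∇×V)₂ = ∂V₁/∂r − ∂V₃/∂p = 10*p - 6
(∇×V)₃ = ∂V₂/∂p − ∂V₁/∂q = 0
∇×V = (15*q^2 + 2, 10*p - 6, 0)
At (-1, 1, 3): (17, -16, 0).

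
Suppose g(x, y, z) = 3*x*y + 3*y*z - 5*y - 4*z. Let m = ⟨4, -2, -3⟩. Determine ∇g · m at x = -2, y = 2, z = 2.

28

∂g/∂x = 3*y
∂g/∂y = 3*x + 3*z - 5
∂g/∂z = 3*y - 4
∇g at (-2, 2, 2) = (6, -5, 2)
∇g · m = (6)(4) + (-5)(-2) + (2)(-3) = 28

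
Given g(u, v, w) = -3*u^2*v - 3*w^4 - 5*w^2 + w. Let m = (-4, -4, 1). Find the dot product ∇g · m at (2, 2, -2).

∂g/∂u = -6*u*v
∂g/∂v = -3*u^2
∂g/∂w = -12*w^3 - 10*w + 1
∇g at (2, 2, -2) = (-24, -12, 117)
∇g · m = (-24)(-4) + (-12)(-4) + (117)(1) = 261

261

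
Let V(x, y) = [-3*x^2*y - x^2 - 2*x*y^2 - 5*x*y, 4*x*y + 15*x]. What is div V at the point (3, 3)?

∂V₁/∂x = -6*x*y - 2*x - 2*y^2 - 5*y
∂V₂/∂y = 4*x
∇·V = -6*x*y + 2*x - 2*y^2 - 5*y
At (3, 3): -81.

-81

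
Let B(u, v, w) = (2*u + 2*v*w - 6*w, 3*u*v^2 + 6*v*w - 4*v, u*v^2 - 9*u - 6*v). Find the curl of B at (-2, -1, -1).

(4, 0, 5)

(∇×B)₁ = ∂B₃/∂v − ∂B₂/∂w = 2*u*v - 6*v - 6
(∇×B)₂ = ∂B₁/∂w − ∂B₃/∂u = -v^2 + 2*v + 3
(∇×B)₃ = ∂B₂/∂u − ∂B₁/∂v = 3*v^2 - 2*w
∇×B = (2*u*v - 6*v - 6, -v^2 + 2*v + 3, 3*v^2 - 2*w)
At (-2, -1, -1): (4, 0, 5).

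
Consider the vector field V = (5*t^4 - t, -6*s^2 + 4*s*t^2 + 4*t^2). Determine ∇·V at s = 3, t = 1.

32

∂V₁/∂s = 0
∂V₂/∂t = 8*s*t + 8*t
∇·V = 8*s*t + 8*t
At (3, 1): 32.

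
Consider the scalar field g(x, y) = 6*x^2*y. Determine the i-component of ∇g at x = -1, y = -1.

(∇g)_1 = ∂g/∂x = 12*x*y
At (-1, -1): 12.

12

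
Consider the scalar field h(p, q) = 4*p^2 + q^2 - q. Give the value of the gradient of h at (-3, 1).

∂h/∂p = 8*p
∂h/∂q = 2*q - 1
∇h = (8*p, 2*q - 1)
At (-3, 1): (-24, 1).

(-24, 1)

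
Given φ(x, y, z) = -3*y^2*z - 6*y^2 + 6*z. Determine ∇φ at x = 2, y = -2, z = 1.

∂φ/∂x = 0
∂φ/∂y = -6*y*z - 12*y
∂φ/∂z = -3*y^2 + 6
∇φ = (0, -6*y*z - 12*y, -3*y^2 + 6)
At (2, -2, 1): (0, 36, -6).

(0, 36, -6)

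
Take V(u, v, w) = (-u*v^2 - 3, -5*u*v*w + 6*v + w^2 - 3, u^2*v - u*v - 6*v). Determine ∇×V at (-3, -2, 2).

(∇×V)₁ = ∂V₃/∂v − ∂V₂/∂w = u^2 + 5*u*v - u - 2*w - 6
(∇×V)₂ = ∂V₁/∂w − ∂V₃/∂u = -2*u*v + v
(∇×V)₃ = ∂V₂/∂u − ∂V₁/∂v = 2*u*v - 5*v*w
∇×V = (u^2 + 5*u*v - u - 2*w - 6, -2*u*v + v, 2*u*v - 5*v*w)
At (-3, -2, 2): (32, -14, 32).

(32, -14, 32)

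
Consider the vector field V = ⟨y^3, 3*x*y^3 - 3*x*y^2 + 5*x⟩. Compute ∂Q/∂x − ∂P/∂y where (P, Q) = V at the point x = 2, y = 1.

2

∂V₂/∂x = 3*y^3 - 3*y^2 + 5
∂V₁/∂y = 3*y^2
Scalar curl = 3*y^3 - 6*y^2 + 5
At (2, 1): 2.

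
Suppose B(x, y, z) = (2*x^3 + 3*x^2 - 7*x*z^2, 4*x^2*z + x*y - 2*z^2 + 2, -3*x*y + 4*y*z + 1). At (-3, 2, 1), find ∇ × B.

(∇×B)₁ = ∂B₃/∂y − ∂B₂/∂z = -4*x^2 - 3*x + 8*z
(∇×B)₂ = ∂B₁/∂z − ∂B₃/∂x = -14*x*z + 3*y
(∇×B)₃ = ∂B₂/∂x − ∂B₁/∂y = 8*x*z + y
∇×B = (-4*x^2 - 3*x + 8*z, -14*x*z + 3*y, 8*x*z + y)
At (-3, 2, 1): (-19, 48, -22).

(-19, 48, -22)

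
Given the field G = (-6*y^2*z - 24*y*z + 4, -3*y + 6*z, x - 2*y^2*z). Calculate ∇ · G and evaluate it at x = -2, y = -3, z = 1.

-21

∂G₁/∂x = 0
∂G₂/∂y = -3
∂G₃/∂z = -2*y^2
∇·G = -2*y^2 - 3
At (-2, -3, 1): -21.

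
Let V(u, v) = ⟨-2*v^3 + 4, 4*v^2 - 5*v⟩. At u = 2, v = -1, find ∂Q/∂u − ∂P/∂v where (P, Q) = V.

∂V₂/∂u = 0
∂V₁/∂v = -6*v^2
Scalar curl = 6*v^2
At (2, -1): 6.

6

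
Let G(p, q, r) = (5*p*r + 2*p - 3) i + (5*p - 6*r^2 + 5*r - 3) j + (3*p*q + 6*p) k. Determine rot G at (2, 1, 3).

(37, 1, 5)

(∇×G)₁ = ∂G₃/∂q − ∂G₂/∂r = 3*p + 12*r - 5
(∇×G)₂ = ∂G₁/∂r − ∂G₃/∂p = 5*p - 3*q - 6
(∇×G)₃ = ∂G₂/∂p − ∂G₁/∂q = 5
∇×G = (3*p + 12*r - 5, 5*p - 3*q - 6, 5)
At (2, 1, 3): (37, 1, 5).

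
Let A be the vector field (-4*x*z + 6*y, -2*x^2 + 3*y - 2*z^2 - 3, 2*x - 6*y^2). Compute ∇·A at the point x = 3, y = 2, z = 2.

∂A₁/∂x = -4*z
∂A₂/∂y = 3
∂A₃/∂z = 0
∇·A = -4*z + 3
At (3, 2, 2): -5.

-5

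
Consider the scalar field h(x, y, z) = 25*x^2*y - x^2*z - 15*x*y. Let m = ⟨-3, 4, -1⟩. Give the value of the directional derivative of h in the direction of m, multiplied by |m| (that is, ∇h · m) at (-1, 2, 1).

∂h/∂x = 50*x*y - 2*x*z - 15*y
∂h/∂y = 25*x^2 - 15*x
∂h/∂z = -x^2
∇h at (-1, 2, 1) = (-128, 40, -1)
∇h · m = (-128)(-3) + (40)(4) + (-1)(-1) = 545

545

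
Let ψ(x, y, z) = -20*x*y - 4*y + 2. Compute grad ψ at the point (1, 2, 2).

(-40, -24, 0)

∂ψ/∂x = -20*y
∂ψ/∂y = -20*x - 4
∂ψ/∂z = 0
∇ψ = (-20*y, -20*x - 4, 0)
At (1, 2, 2): (-40, -24, 0).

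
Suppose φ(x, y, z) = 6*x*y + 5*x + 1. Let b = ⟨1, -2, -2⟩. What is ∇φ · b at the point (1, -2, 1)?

∂φ/∂x = 6*y + 5
∂φ/∂y = 6*x
∂φ/∂z = 0
∇φ at (1, -2, 1) = (-7, 6, 0)
∇φ · b = (-7)(1) + (6)(-2) + (0)(-2) = -19

-19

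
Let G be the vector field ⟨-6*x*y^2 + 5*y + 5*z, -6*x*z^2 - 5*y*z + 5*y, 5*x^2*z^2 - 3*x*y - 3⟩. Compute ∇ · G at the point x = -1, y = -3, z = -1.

∂G₁/∂x = -6*y^2
∂G₂/∂y = -5*z + 5
∂G₃/∂z = 10*x^2*z
∇·G = 10*x^2*z - 6*y^2 - 5*z + 5
At (-1, -3, -1): -54.

-54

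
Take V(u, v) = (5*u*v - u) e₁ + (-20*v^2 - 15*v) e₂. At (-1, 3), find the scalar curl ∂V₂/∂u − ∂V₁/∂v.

5

∂V₂/∂u = 0
∂V₁/∂v = 5*u
Scalar curl = -5*u
At (-1, 3): 5.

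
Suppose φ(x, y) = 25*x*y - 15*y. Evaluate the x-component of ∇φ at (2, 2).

50

(∇φ)_1 = ∂φ/∂x = 25*y
At (2, 2): 50.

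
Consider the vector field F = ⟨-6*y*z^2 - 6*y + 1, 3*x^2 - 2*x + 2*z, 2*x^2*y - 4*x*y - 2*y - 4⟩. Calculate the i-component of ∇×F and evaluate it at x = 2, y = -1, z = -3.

(∇×F)_1 = ∂F₃/∂y − ∂F₂/∂z
= 2*x^2 - 4*x - 2 − (2)
= 2*x^2 - 4*x - 4
At (2, -1, -3): -4.

-4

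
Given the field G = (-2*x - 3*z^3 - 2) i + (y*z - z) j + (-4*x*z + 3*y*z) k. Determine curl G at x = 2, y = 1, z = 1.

(3, -5, 0)

(∇×G)₁ = ∂G₃/∂y − ∂G₂/∂z = -y + 3*z + 1
(∇×G)₂ = ∂G₁/∂z − ∂G₃/∂x = -9*z^2 + 4*z
(∇×G)₃ = ∂G₂/∂x − ∂G₁/∂y = 0
∇×G = (-y + 3*z + 1, -9*z^2 + 4*z, 0)
At (2, 1, 1): (3, -5, 0).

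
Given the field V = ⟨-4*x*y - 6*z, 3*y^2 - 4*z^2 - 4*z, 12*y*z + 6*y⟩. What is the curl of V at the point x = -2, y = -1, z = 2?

(50, -6, -8)

(∇×V)₁ = ∂V₃/∂y − ∂V₂/∂z = 20*z + 10
(∇×V)₂ = ∂V₁/∂z − ∂V₃/∂x = -6
(∇×V)₃ = ∂V₂/∂x − ∂V₁/∂y = 4*x
∇×V = (20*z + 10, -6, 4*x)
At (-2, -1, 2): (50, -6, -8).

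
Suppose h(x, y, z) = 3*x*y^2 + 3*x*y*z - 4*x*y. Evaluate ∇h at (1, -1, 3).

(-2, -1, -3)

∂h/∂x = 3*y^2 + 3*y*z - 4*y
∂h/∂y = 6*x*y + 3*x*z - 4*x
∂h/∂z = 3*x*y
∇h = (3*y^2 + 3*y*z - 4*y, 6*x*y + 3*x*z - 4*x, 3*x*y)
At (1, -1, 3): (-2, -1, -3).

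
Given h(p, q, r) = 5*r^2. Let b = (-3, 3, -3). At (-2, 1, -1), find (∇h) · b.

∂h/∂p = 0
∂h/∂q = 0
∂h/∂r = 10*r
∇h at (-2, 1, -1) = (0, 0, -10)
∇h · b = (0)(-3) + (0)(3) + (-10)(-3) = 30

30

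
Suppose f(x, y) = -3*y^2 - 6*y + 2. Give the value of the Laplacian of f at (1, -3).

-6

∂²f/∂x² = 0
∂²f/∂y² = -6
∇²f = -6
At (1, -3): -6.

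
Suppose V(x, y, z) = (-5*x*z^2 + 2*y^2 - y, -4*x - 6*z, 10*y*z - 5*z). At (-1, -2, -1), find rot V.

(∇×V)₁ = ∂V₃/∂y − ∂V₂/∂z = 10*z + 6
(∇×V)₂ = ∂V₁/∂z − ∂V₃/∂x = -10*x*z
(∇×V)₃ = ∂V₂/∂x − ∂V₁/∂y = -4*y - 3
∇×V = (10*z + 6, -10*x*z, -4*y - 3)
At (-1, -2, -1): (-4, -10, 5).

(-4, -10, 5)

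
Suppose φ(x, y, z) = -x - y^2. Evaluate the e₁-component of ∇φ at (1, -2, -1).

(∇φ)_1 = ∂φ/∂x = -1
At (1, -2, -1): -1.

-1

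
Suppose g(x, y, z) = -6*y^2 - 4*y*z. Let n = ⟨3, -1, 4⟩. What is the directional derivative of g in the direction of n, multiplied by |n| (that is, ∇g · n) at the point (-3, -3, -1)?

8

∂g/∂x = 0
∂g/∂y = -12*y - 4*z
∂g/∂z = -4*y
∇g at (-3, -3, -1) = (0, 40, 12)
∇g · n = (0)(3) + (40)(-1) + (12)(4) = 8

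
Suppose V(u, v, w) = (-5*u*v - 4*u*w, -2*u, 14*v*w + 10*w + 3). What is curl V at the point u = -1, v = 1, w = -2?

(-28, 4, -7)

(∇×V)₁ = ∂V₃/∂v − ∂V₂/∂w = 14*w
(∇×V)₂ = ∂V₁/∂w − ∂V₃/∂u = -4*u
(∇×V)₃ = ∂V₂/∂u − ∂V₁/∂v = 5*u - 2
∇×V = (14*w, -4*u, 5*u - 2)
At (-1, 1, -2): (-28, 4, -7).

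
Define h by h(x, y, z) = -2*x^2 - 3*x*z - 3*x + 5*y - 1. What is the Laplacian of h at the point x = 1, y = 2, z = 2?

-4

∂²h/∂x² = -4
∂²h/∂y² = 0
∂²h/∂z² = 0
∇²h = -4
At (1, 2, 2): -4.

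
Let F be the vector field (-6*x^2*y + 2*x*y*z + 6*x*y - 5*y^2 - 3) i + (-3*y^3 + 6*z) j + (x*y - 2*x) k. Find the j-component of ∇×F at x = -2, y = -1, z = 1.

(∇×F)_2 = ∂F₁/∂z − ∂F₃/∂x
= 2*x*y − (y - 2)
= 2*x*y - y + 2
At (-2, -1, 1): 7.

7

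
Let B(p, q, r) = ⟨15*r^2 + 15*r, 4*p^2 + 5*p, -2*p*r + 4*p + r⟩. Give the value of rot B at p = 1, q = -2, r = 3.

(0, 107, 13)

(∇×B)₁ = ∂B₃/∂q − ∂B₂/∂r = 0
(∇×B)₂ = ∂B₁/∂r − ∂B₃/∂p = 32*r + 11
(∇×B)₃ = ∂B₂/∂p − ∂B₁/∂q = 8*p + 5
∇×B = (0, 32*r + 11, 8*p + 5)
At (1, -2, 3): (0, 107, 13).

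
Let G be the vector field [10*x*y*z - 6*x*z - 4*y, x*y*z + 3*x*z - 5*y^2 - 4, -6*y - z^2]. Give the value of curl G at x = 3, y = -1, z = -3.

(-12, -48, 88)

(∇×G)₁ = ∂G₃/∂y − ∂G₂/∂z = -x*y - 3*x - 6
(∇×G)₂ = ∂G₁/∂z − ∂G₃/∂x = 10*x*y - 6*x
(∇×G)₃ = ∂G₂/∂x − ∂G₁/∂y = -10*x*z + y*z + 3*z + 4
∇×G = (-x*y - 3*x - 6, 10*x*y - 6*x, -10*x*z + y*z + 3*z + 4)
At (3, -1, -3): (-12, -48, 88).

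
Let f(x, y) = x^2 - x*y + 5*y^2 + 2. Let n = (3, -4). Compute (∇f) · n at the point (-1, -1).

∂f/∂x = 2*x - y
∂f/∂y = -x + 10*y
∇f at (-1, -1) = (-1, -9)
∇f · n = (-1)(3) + (-9)(-4) = 33

33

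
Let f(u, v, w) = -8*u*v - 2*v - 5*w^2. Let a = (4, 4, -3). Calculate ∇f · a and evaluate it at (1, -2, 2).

84

∂f/∂u = -8*v
∂f/∂v = -8*u - 2
∂f/∂w = -10*w
∇f at (1, -2, 2) = (16, -10, -20)
∇f · a = (16)(4) + (-10)(4) + (-20)(-3) = 84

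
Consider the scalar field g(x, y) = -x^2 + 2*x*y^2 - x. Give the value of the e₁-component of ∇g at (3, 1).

-5

(∇g)_1 = ∂g/∂x = -2*x + 2*y^2 - 1
At (3, 1): -5.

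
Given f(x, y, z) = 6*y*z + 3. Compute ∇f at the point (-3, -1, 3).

(0, 18, -6)

∂f/∂x = 0
∂f/∂y = 6*z
∂f/∂z = 6*y
∇f = (0, 6*z, 6*y)
At (-3, -1, 3): (0, 18, -6).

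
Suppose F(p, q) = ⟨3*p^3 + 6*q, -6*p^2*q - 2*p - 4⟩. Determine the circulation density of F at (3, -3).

100

∂F₂/∂p = -12*p*q - 2
∂F₁/∂q = 6
Scalar curl = -12*p*q - 8
At (3, -3): 100.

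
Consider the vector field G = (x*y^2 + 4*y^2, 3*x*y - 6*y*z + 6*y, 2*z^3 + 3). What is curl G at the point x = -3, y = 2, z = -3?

(12, 0, 2)

(∇×G)₁ = ∂G₃/∂y − ∂G₂/∂z = 6*y
(∇×G)₂ = ∂G₁/∂z − ∂G₃/∂x = 0
(∇×G)₃ = ∂G₂/∂x − ∂G₁/∂y = -2*x*y - 5*y
∇×G = (6*y, 0, -2*x*y - 5*y)
At (-3, 2, -3): (12, 0, 2).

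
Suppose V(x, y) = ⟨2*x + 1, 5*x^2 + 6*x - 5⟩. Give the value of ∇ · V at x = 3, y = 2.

∂V₁/∂x = 2
∂V₂/∂y = 0
∇·V = 2
At (3, 2): 2.

2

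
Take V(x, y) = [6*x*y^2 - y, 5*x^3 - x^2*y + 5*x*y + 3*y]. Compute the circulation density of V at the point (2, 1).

38

∂V₂/∂x = 15*x^2 - 2*x*y + 5*y
∂V₁/∂y = 12*x*y - 1
Scalar curl = 15*x^2 - 14*x*y + 5*y + 1
At (2, 1): 38.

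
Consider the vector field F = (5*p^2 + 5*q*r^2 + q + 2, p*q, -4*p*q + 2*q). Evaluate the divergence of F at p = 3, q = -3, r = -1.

33

∂F₁/∂p = 10*p
∂F₂/∂q = p
∂F₃/∂r = 0
∇·F = 11*p
At (3, -3, -1): 33.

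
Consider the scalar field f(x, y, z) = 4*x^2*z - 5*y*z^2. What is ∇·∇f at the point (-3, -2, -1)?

∂²f/∂x² = 8*z
∂²f/∂y² = 0
∂²f/∂z² = -10*y
∇²f = -10*y + 8*z
At (-3, -2, -1): 12.

12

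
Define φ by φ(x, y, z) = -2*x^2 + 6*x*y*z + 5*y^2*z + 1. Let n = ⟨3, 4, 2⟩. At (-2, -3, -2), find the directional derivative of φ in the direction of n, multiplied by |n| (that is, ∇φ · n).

∂φ/∂x = -4*x + 6*y*z
∂φ/∂y = 6*x*z + 10*y*z
∂φ/∂z = 6*x*y + 5*y^2
∇φ at (-2, -3, -2) = (44, 84, 81)
∇φ · n = (44)(3) + (84)(4) + (81)(2) = 630

630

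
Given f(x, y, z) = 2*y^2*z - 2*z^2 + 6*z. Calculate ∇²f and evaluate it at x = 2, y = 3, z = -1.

∂²f/∂x² = 0
∂²f/∂y² = 4*z
∂²f/∂z² = -4
∇²f = 4*z - 4
At (2, 3, -1): -8.

-8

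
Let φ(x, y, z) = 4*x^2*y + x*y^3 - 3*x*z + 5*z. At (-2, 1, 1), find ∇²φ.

-4

∂²φ/∂x² = 8*y
∂²φ/∂y² = 6*x*y
∂²φ/∂z² = 0
∇²φ = 6*x*y + 8*y
At (-2, 1, 1): -4.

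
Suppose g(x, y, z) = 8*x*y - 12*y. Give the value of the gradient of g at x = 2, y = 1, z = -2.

(8, 4, 0)

∂g/∂x = 8*y
∂g/∂y = 8*x - 12
∂g/∂z = 0
∇g = (8*y, 8*x - 12, 0)
At (2, 1, -2): (8, 4, 0).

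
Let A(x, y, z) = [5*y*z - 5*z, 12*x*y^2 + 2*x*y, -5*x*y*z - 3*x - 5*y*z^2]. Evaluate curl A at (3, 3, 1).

(-20, 28, 109)

(∇×A)₁ = ∂A₃/∂y − ∂A₂/∂z = -5*x*z - 5*z^2
(∇×A)₂ = ∂A₁/∂z − ∂A₃/∂x = 5*y*z + 5*y - 2
(∇×A)₃ = ∂A₂/∂x − ∂A₁/∂y = 12*y^2 + 2*y - 5*z
∇×A = (-5*x*z - 5*z^2, 5*y*z + 5*y - 2, 12*y^2 + 2*y - 5*z)
At (3, 3, 1): (-20, 28, 109).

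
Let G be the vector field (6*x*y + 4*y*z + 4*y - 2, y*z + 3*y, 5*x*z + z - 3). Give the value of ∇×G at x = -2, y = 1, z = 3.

(-1, -11, -4)

(∇×G)₁ = ∂G₃/∂y − ∂G₂/∂z = -y
(∇×G)₂ = ∂G₁/∂z − ∂G₃/∂x = 4*y - 5*z
(∇×G)₃ = ∂G₂/∂x − ∂G₁/∂y = -6*x - 4*z - 4
∇×G = (-y, 4*y - 5*z, -6*x - 4*z - 4)
At (-2, 1, 3): (-1, -11, -4).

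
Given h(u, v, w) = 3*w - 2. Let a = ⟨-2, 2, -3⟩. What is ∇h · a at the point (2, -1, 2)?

-9

∂h/∂u = 0
∂h/∂v = 0
∂h/∂w = 3
∇h at (2, -1, 2) = (0, 0, 3)
∇h · a = (0)(-2) + (0)(2) + (3)(-3) = -9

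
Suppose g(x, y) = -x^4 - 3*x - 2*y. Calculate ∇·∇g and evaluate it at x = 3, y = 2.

∂²g/∂x² = -12*x^2
∂²g/∂y² = 0
∇²g = -12*x^2
At (3, 2): -108.

-108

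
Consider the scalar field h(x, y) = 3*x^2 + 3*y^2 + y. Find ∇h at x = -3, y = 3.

∂h/∂x = 6*x
∂h/∂y = 6*y + 1
∇h = (6*x, 6*y + 1)
At (-3, 3): (-18, 19).

(-18, 19)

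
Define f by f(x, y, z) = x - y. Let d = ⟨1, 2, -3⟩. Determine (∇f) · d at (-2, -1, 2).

-1

∂f/∂x = 1
∂f/∂y = -1
∂f/∂z = 0
∇f at (-2, -1, 2) = (1, -1, 0)
∇f · d = (1)(1) + (-1)(2) + (0)(-3) = -1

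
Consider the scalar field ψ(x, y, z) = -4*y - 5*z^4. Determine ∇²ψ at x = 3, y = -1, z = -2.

-240

∂²ψ/∂x² = 0
∂²ψ/∂y² = 0
∂²ψ/∂z² = -60*z^2
∇²ψ = -60*z^2
At (3, -1, -2): -240.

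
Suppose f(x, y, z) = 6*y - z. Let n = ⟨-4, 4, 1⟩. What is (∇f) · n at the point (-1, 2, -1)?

23

∂f/∂x = 0
∂f/∂y = 6
∂f/∂z = -1
∇f at (-1, 2, -1) = (0, 6, -1)
∇f · n = (0)(-4) + (6)(4) + (-1)(1) = 23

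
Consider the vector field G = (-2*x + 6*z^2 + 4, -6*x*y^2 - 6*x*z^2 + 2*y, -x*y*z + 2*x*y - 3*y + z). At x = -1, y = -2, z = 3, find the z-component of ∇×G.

(∇×G)_3 = ∂G₂/∂x − ∂G₁/∂y
= -6*y^2 - 6*z^2 − (0)
= -6*y^2 - 6*z^2
At (-1, -2, 3): -78.

-78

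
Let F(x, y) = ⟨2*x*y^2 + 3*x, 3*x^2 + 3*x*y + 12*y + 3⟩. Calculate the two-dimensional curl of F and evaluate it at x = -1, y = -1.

-13

∂F₂/∂x = 6*x + 3*y
∂F₁/∂y = 4*x*y
Scalar curl = -4*x*y + 6*x + 3*y
At (-1, -1): -13.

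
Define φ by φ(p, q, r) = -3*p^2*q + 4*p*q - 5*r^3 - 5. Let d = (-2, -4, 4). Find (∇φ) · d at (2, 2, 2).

∂φ/∂p = -6*p*q + 4*q
∂φ/∂q = -3*p^2 + 4*p
∂φ/∂r = -15*r^2
∇φ at (2, 2, 2) = (-16, -4, -60)
∇φ · d = (-16)(-2) + (-4)(-4) + (-60)(4) = -192

-192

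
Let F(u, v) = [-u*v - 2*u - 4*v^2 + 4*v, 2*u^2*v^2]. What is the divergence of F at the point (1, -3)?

-11

∂F₁/∂u = -v - 2
∂F₂/∂v = 4*u^2*v
∇·F = 4*u^2*v - v - 2
At (1, -3): -11.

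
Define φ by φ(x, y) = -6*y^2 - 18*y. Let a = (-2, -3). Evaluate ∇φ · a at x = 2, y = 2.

126

∂φ/∂x = 0
∂φ/∂y = -12*y - 18
∇φ at (2, 2) = (0, -42)
∇φ · a = (0)(-2) + (-42)(-3) = 126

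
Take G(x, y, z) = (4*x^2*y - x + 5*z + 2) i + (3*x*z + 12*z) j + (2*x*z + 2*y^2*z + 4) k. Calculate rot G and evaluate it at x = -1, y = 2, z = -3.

(∇×G)₁ = ∂G₃/∂y − ∂G₂/∂z = -3*x + 4*y*z - 12
(∇×G)₂ = ∂G₁/∂z − ∂G₃/∂x = -2*z + 5
(∇×G)₃ = ∂G₂/∂x − ∂G₁/∂y = -4*x^2 + 3*z
∇×G = (-3*x + 4*y*z - 12, -2*z + 5, -4*x^2 + 3*z)
At (-1, 2, -3): (-33, 11, -13).

(-33, 11, -13)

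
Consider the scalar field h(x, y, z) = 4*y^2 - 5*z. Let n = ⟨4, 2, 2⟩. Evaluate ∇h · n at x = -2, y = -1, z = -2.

-26

∂h/∂x = 0
∂h/∂y = 8*y
∂h/∂z = -5
∇h at (-2, -1, -2) = (0, -8, -5)
∇h · n = (0)(4) + (-8)(2) + (-5)(2) = -26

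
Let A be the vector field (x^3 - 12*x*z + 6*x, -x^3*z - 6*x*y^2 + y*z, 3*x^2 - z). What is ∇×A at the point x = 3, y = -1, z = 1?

(∇×A)₁ = ∂A₃/∂y − ∂A₂/∂z = x^3 - y
(∇×A)₂ = ∂A₁/∂z − ∂A₃/∂x = -18*x
(∇×A)₃ = ∂A₂/∂x − ∂A₁/∂y = -3*x^2*z - 6*y^2
∇×A = (x^3 - y, -18*x, -3*x^2*z - 6*y^2)
At (3, -1, 1): (28, -54, -33).

(28, -54, -33)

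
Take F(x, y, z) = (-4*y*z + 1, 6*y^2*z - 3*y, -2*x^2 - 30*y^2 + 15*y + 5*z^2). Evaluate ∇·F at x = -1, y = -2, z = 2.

∂F₁/∂x = 0
∂F₂/∂y = 12*y*z - 3
∂F₃/∂z = 10*z
∇·F = 12*y*z + 10*z - 3
At (-1, -2, 2): -31.

-31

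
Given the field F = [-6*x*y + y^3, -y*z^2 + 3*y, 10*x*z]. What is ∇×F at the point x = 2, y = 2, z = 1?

(∇×F)₁ = ∂F₃/∂y − ∂F₂/∂z = 2*y*z
(∇×F)₂ = ∂F₁/∂z − ∂F₃/∂x = -10*z
(∇×F)₃ = ∂F₂/∂x − ∂F₁/∂y = 6*x - 3*y^2
∇×F = (2*y*z, -10*z, 6*x - 3*y^2)
At (2, 2, 1): (4, -10, 0).

(4, -10, 0)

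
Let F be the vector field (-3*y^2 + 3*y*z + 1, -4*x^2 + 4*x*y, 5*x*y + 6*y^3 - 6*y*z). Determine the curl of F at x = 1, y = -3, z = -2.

(∇×F)₁ = ∂F₃/∂y − ∂F₂/∂z = 5*x + 18*y^2 - 6*z
(∇×F)₂ = ∂F₁/∂z − ∂F₃/∂x = -2*y
(∇×F)₃ = ∂F₂/∂x − ∂F₁/∂y = -8*x + 10*y - 3*z
∇×F = (5*x + 18*y^2 - 6*z, -2*y, -8*x + 10*y - 3*z)
At (1, -3, -2): (179, 6, -32).

(179, 6, -32)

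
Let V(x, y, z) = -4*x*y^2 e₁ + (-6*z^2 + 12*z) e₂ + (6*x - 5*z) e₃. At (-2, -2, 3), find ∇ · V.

∂V₁/∂x = -4*y^2
∂V₂/∂y = 0
∂V₃/∂z = -5
∇·V = -4*y^2 - 5
At (-2, -2, 3): -21.

-21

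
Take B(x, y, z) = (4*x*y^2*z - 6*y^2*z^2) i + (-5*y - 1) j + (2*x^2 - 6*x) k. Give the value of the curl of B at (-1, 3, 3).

(0, -350, 396)

(∇×B)₁ = ∂B₃/∂y − ∂B₂/∂z = 0
(∇×B)₂ = ∂B₁/∂z − ∂B₃/∂x = 4*x*y^2 - 4*x - 12*y^2*z + 6
(∇×B)₃ = ∂B₂/∂x − ∂B₁/∂y = -8*x*y*z + 12*y*z^2
∇×B = (0, 4*x*y^2 - 4*x - 12*y^2*z + 6, -8*x*y*z + 12*y*z^2)
At (-1, 3, 3): (0, -350, 396).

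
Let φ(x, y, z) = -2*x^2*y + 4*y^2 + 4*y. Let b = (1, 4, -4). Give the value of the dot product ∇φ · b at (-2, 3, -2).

∂φ/∂x = -4*x*y
∂φ/∂y = -2*x^2 + 8*y + 4
∂φ/∂z = 0
∇φ at (-2, 3, -2) = (24, 20, 0)
∇φ · b = (24)(1) + (20)(4) + (0)(-4) = 104

104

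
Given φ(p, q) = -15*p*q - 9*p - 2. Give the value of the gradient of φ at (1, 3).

(-54, -15)

∂φ/∂p = -15*q - 9
∂φ/∂q = -15*p
∇φ = (-15*q - 9, -15*p)
At (1, 3): (-54, -15).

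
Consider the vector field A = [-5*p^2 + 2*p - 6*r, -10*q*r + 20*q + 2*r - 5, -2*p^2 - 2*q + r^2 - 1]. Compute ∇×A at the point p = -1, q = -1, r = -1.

(∇×A)₁ = ∂A₃/∂q − ∂A₂/∂r = 10*q - 4
(∇×A)₂ = ∂A₁/∂r − ∂A₃/∂p = 4*p - 6
(∇×A)₃ = ∂A₂/∂p − ∂A₁/∂q = 0
∇×A = (10*q - 4, 4*p - 6, 0)
At (-1, -1, -1): (-14, -10, 0).

(-14, -10, 0)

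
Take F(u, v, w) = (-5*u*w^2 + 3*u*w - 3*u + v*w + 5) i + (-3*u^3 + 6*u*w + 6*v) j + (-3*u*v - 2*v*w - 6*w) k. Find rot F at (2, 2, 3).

(∇×F)₁ = ∂F₃/∂v − ∂F₂/∂w = -9*u - 2*w
(∇×F)₂ = ∂F₁/∂w − ∂F₃/∂u = -10*u*w + 3*u + 4*v
(∇×F)₃ = ∂F₂/∂u − ∂F₁/∂v = -9*u^2 + 5*w
∇×F = (-9*u - 2*w, -10*u*w + 3*u + 4*v, -9*u^2 + 5*w)
At (2, 2, 3): (-24, -46, -21).

(-24, -46, -21)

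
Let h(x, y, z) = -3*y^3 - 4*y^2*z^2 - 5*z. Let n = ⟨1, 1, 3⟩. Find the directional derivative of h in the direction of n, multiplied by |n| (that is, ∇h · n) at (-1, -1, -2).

56

∂h/∂x = 0
∂h/∂y = -9*y^2 - 8*y*z^2
∂h/∂z = -8*y^2*z - 5
∇h at (-1, -1, -2) = (0, 23, 11)
∇h · n = (0)(1) + (23)(1) + (11)(3) = 56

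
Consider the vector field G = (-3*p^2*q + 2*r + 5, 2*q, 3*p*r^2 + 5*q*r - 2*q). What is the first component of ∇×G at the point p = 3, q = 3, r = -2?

-12

(∇×G)_1 = ∂G₃/∂q − ∂G₂/∂r
= 5*r - 2 − (0)
= 5*r - 2
At (3, 3, -2): -12.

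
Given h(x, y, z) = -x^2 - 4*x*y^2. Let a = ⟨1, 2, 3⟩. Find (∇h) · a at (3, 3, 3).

∂h/∂x = -2*x - 4*y^2
∂h/∂y = -8*x*y
∂h/∂z = 0
∇h at (3, 3, 3) = (-42, -72, 0)
∇h · a = (-42)(1) + (-72)(2) + (0)(3) = -186

-186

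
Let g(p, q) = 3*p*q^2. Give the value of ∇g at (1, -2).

∂g/∂p = 3*q^2
∂g/∂q = 6*p*q
∇g = (3*q^2, 6*p*q)
At (1, -2): (12, -12).

(12, -12)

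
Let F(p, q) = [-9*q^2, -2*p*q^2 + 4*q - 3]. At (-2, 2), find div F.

∂F₁/∂p = 0
∂F₂/∂q = -4*p*q + 4
∇·F = -4*p*q + 4
At (-2, 2): 20.

20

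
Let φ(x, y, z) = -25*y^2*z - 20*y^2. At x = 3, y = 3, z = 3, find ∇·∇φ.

∂²φ/∂x² = 0
∂²φ/∂y² = -10*(5*z + 4)
∂²φ/∂z² = 0
∇²φ = -50*z - 40
At (3, 3, 3): -190.

-190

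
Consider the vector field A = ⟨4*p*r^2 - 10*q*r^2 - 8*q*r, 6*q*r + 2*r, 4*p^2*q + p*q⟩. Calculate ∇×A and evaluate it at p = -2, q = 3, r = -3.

(-6, 249, 66)

(∇×A)₁ = ∂A₃/∂q − ∂A₂/∂r = 4*p^2 + p - 6*q - 2
(∇×A)₂ = ∂A₁/∂r − ∂A₃/∂p = -8*p*q + 8*p*r - 20*q*r - 9*q
(∇×A)₃ = ∂A₂/∂p − ∂A₁/∂q = 10*r^2 + 8*r
∇×A = (4*p^2 + p - 6*q - 2, -8*p*q + 8*p*r - 20*q*r - 9*q, 10*r^2 + 8*r)
At (-2, 3, -3): (-6, 249, 66).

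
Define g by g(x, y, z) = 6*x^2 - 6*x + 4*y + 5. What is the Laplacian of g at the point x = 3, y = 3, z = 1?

12

∂²g/∂x² = 12
∂²g/∂y² = 0
∂²g/∂z² = 0
∇²g = 12
At (3, 3, 1): 12.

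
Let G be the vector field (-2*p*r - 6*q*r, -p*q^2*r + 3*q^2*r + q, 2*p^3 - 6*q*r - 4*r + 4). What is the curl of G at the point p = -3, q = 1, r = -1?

(∇×G)₁ = ∂G₃/∂q − ∂G₂/∂r = p*q^2 - 3*q^2 - 6*r
(∇×G)₂ = ∂G₁/∂r − ∂G₃/∂p = -6*p^2 - 2*p - 6*q
(∇×G)₃ = ∂G₂/∂p − ∂G₁/∂q = -q^2*r + 6*r
∇×G = (p*q^2 - 3*q^2 - 6*r, -6*p^2 - 2*p - 6*q, -q^2*r + 6*r)
At (-3, 1, -1): (0, -54, -5).

(0, -54, -5)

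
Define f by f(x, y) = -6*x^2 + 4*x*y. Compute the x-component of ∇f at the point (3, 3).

-24

(∇f)_1 = ∂f/∂x = -12*x + 4*y
At (3, 3): -24.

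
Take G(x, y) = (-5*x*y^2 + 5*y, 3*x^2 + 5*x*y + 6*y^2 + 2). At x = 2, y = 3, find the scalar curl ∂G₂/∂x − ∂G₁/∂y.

∂G₂/∂x = 6*x + 5*y
∂G₁/∂y = -10*x*y + 5
Scalar curl = 10*x*y + 6*x + 5*y - 5
At (2, 3): 82.

82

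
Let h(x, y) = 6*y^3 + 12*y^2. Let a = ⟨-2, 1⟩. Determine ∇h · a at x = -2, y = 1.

42

∂h/∂x = 0
∂h/∂y = 18*y^2 + 24*y
∇h at (-2, 1) = (0, 42)
∇h · a = (0)(-2) + (42)(1) = 42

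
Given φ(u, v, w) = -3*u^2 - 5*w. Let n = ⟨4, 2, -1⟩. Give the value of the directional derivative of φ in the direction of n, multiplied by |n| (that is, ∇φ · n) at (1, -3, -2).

∂φ/∂u = -6*u
∂φ/∂v = 0
∂φ/∂w = -5
∇φ at (1, -3, -2) = (-6, 0, -5)
∇φ · n = (-6)(4) + (0)(2) + (-5)(-1) = -19

-19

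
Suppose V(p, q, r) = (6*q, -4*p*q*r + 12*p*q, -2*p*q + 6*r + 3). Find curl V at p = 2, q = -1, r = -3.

(-12, -2, -30)

(∇×V)₁ = ∂V₃/∂q − ∂V₂/∂r = 4*p*q - 2*p
(∇×V)₂ = ∂V₁/∂r − ∂V₃/∂p = 2*q
(∇×V)₃ = ∂V₂/∂p − ∂V₁/∂q = -4*q*r + 12*q - 6
∇×V = (4*p*q - 2*p, 2*q, -4*q*r + 12*q - 6)
At (2, -1, -3): (-12, -2, -30).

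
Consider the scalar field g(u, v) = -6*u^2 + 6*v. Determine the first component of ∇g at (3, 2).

(∇g)_1 = ∂g/∂u = -12*u
At (3, 2): -36.

-36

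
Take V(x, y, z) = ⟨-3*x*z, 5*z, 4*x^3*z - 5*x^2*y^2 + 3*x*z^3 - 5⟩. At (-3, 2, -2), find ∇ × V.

(-185, 129, 0)

(∇×V)₁ = ∂V₃/∂y − ∂V₂/∂z = -10*x^2*y - 5
(∇×V)₂ = ∂V₁/∂z − ∂V₃/∂x = -12*x^2*z + 10*x*y^2 - 3*x - 3*z^3
(∇×V)₃ = ∂V₂/∂x − ∂V₁/∂y = 0
∇×V = (-10*x^2*y - 5, -12*x^2*z + 10*x*y^2 - 3*x - 3*z^3, 0)
At (-3, 2, -2): (-185, 129, 0).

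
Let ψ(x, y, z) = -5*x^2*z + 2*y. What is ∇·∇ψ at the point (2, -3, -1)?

∂²ψ/∂x² = -10*z
∂²ψ/∂y² = 0
∂²ψ/∂z² = 0
∇²ψ = -10*z
At (2, -3, -1): 10.

10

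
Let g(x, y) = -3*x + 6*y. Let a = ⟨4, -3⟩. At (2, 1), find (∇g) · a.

-30

∂g/∂x = -3
∂g/∂y = 6
∇g at (2, 1) = (-3, 6)
∇g · a = (-3)(4) + (6)(-3) = -30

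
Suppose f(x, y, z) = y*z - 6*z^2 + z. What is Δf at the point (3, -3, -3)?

∂²f/∂x² = 0
∂²f/∂y² = 0
∂²f/∂z² = -12
∇²f = -12
At (3, -3, -3): -12.

-12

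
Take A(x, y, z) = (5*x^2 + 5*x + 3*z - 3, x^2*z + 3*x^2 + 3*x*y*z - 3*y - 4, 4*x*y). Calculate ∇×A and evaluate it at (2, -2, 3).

(∇×A)₁ = ∂A₃/∂y − ∂A₂/∂z = -x^2 - 3*x*y + 4*x
(∇×A)₂ = ∂A₁/∂z − ∂A₃/∂x = -4*y + 3
(∇×A)₃ = ∂A₂/∂x − ∂A₁/∂y = 2*x*z + 6*x + 3*y*z
∇×A = (-x^2 - 3*x*y + 4*x, -4*y + 3, 2*x*z + 6*x + 3*y*z)
At (2, -2, 3): (16, 11, 6).

(16, 11, 6)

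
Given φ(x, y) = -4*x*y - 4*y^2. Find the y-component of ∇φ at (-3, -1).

(∇φ)_2 = ∂φ/∂y = -4*x - 8*y
At (-3, -1): 20.

20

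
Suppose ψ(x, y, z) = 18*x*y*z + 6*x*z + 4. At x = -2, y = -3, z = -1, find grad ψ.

∂ψ/∂x = 18*y*z + 6*z
∂ψ/∂y = 18*x*z
∂ψ/∂z = 18*x*y + 6*x
∇ψ = (18*y*z + 6*z, 18*x*z, 18*x*y + 6*x)
At (-2, -3, -1): (48, 36, 96).

(48, 36, 96)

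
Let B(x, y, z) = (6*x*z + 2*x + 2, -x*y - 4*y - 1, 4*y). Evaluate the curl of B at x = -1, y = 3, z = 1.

(∇×B)₁ = ∂B₃/∂y − ∂B₂/∂z = 4
(∇×B)₂ = ∂B₁/∂z − ∂B₃/∂x = 6*x
(∇×B)₃ = ∂B₂/∂x − ∂B₁/∂y = -y
∇×B = (4, 6*x, -y)
At (-1, 3, 1): (4, -6, -3).

(4, -6, -3)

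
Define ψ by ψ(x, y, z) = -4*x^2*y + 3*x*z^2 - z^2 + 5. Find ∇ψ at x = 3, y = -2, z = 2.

(60, -36, 32)

∂ψ/∂x = -8*x*y + 3*z^2
∂ψ/∂y = -4*x^2
∂ψ/∂z = 6*x*z - 2*z
∇ψ = (-8*x*y + 3*z^2, -4*x^2, 6*x*z - 2*z)
At (3, -2, 2): (60, -36, 32).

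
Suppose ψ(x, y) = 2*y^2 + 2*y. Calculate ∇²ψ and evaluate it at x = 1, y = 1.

∂²ψ/∂x² = 0
∂²ψ/∂y² = 4
∇²ψ = 4
At (1, 1): 4.

4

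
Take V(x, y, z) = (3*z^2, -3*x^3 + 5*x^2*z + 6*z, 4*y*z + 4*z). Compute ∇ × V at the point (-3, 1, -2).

(-59, -12, -21)

(∇×V)₁ = ∂V₃/∂y − ∂V₂/∂z = -5*x^2 + 4*z - 6
(∇×V)₂ = ∂V₁/∂z − ∂V₃/∂x = 6*z
(∇×V)₃ = ∂V₂/∂x − ∂V₁/∂y = -9*x^2 + 10*x*z
∇×V = (-5*x^2 + 4*z - 6, 6*z, -9*x^2 + 10*x*z)
At (-3, 1, -2): (-59, -12, -21).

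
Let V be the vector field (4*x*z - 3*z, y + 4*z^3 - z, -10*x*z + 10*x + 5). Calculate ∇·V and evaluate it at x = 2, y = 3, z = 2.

-11

∂V₁/∂x = 4*z
∂V₂/∂y = 1
∂V₃/∂z = -10*x
∇·V = -10*x + 4*z + 1
At (2, 3, 2): -11.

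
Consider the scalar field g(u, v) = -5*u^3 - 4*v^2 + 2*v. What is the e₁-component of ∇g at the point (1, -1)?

-15

(∇g)_1 = ∂g/∂u = -15*u^2
At (1, -1): -15.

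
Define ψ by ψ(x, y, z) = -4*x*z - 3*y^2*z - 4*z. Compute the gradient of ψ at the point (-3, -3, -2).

∂ψ/∂x = -4*z
∂ψ/∂y = -6*y*z
∂ψ/∂z = -4*x - 3*y^2 - 4
∇ψ = (-4*z, -6*y*z, -4*x - 3*y^2 - 4)
At (-3, -3, -2): (8, -36, -19).

(8, -36, -19)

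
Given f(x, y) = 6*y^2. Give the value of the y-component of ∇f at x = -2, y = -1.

-12

(∇f)_2 = ∂f/∂y = 12*y
At (-2, -1): -12.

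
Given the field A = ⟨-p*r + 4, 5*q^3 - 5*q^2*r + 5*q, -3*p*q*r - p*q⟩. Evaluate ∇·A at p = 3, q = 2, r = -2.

89

∂A₁/∂p = -r
∂A₂/∂q = 15*q^2 - 10*q*r + 5
∂A₃/∂r = -3*p*q
∇·A = -3*p*q + 15*q^2 - 10*q*r - r + 5
At (3, 2, -2): 89.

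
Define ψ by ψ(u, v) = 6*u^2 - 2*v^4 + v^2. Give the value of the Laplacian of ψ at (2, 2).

∂²ψ/∂u² = 12
∂²ψ/∂v² = 2*(-12*v^2 + 1)
∇²ψ = -24*v^2 + 14
At (2, 2): -82.

-82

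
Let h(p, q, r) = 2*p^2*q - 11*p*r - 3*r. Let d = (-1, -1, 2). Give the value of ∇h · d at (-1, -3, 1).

∂h/∂p = 4*p*q - 11*r
∂h/∂q = 2*p^2
∂h/∂r = -11*p - 3
∇h at (-1, -3, 1) = (1, 2, 8)
∇h · d = (1)(-1) + (2)(-1) + (8)(2) = 13

13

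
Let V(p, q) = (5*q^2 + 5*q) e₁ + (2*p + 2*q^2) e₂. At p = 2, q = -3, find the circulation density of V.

27

∂V₂/∂p = 2
∂V₁/∂q = 10*q + 5
Scalar curl = -10*q - 3
At (2, -3): 27.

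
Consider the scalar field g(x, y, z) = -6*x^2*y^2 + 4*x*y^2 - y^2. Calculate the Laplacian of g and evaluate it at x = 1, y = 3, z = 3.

∂²g/∂x² = -12*y^2
∂²g/∂y² = 2*(-6*x^2 + 4*x - 1)
∂²g/∂z² = 0
∇²g = -12*x^2 + 8*x - 12*y^2 - 2
At (1, 3, 3): -114.

-114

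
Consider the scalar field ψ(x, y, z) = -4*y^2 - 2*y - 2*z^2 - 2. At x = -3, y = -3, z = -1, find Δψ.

-12

∂²ψ/∂x² = 0
∂²ψ/∂y² = -8
∂²ψ/∂z² = -4
∇²ψ = -12
At (-3, -3, -1): -12.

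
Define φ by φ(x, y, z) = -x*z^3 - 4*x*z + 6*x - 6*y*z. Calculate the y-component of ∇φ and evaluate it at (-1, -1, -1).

6

(∇φ)_2 = ∂φ/∂y = -6*z
At (-1, -1, -1): 6.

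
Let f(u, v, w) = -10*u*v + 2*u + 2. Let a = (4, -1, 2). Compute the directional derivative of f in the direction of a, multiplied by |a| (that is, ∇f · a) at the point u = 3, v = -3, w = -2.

∂f/∂u = -10*v + 2
∂f/∂v = -10*u
∂f/∂w = 0
∇f at (3, -3, -2) = (32, -30, 0)
∇f · a = (32)(4) + (-30)(-1) + (0)(2) = 158

158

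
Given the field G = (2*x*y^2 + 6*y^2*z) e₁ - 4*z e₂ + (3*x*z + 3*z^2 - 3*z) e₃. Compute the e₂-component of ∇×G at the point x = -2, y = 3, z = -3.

63

(∇×G)_2 = ∂G₁/∂z − ∂G₃/∂x
= 6*y^2 − (3*z)
= 6*y^2 - 3*z
At (-2, 3, -3): 63.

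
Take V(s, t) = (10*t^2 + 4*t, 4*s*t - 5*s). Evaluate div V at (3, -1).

∂V₁/∂s = 0
∂V₂/∂t = 4*s
∇·V = 4*s
At (3, -1): 12.

12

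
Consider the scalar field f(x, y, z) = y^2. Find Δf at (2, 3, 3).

2

∂²f/∂x² = 0
∂²f/∂y² = 2
∂²f/∂z² = 0
∇²f = 2
At (2, 3, 3): 2.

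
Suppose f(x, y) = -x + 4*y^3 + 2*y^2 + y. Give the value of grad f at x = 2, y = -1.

∂f/∂x = -1
∂f/∂y = 12*y^2 + 4*y + 1
∇f = (-1, 12*y^2 + 4*y + 1)
At (2, -1): (-1, 9).

(-1, 9)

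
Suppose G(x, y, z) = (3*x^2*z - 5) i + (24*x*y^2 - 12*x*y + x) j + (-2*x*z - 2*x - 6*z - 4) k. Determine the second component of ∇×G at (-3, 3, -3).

23

(∇×G)_2 = ∂G₁/∂z − ∂G₃/∂x
= 3*x^2 − (-2*z - 2)
= 3*x^2 + 2*z + 2
At (-3, 3, -3): 23.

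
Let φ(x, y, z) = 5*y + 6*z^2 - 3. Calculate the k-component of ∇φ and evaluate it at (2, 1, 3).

36

(∇φ)_3 = ∂φ/∂z = 12*z
At (2, 1, 3): 36.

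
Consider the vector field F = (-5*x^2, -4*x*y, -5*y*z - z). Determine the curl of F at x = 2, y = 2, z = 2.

(∇×F)₁ = ∂F₃/∂y − ∂F₂/∂z = -5*z
(∇×F)₂ = ∂F₁/∂z − ∂F₃/∂x = 0
(∇×F)₃ = ∂F₂/∂x − ∂F₁/∂y = -4*y
∇×F = (-5*z, 0, -4*y)
At (2, 2, 2): (-10, 0, -8).

(-10, 0, -8)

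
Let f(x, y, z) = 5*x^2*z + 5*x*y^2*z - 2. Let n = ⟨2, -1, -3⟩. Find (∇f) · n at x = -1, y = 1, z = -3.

∂f/∂x = 10*x*z + 5*y^2*z
∂f/∂y = 10*x*y*z
∂f/∂z = 5*x^2 + 5*x*y^2
∇f at (-1, 1, -3) = (15, 30, 0)
∇f · n = (15)(2) + (30)(-1) + (0)(-3) = 0

0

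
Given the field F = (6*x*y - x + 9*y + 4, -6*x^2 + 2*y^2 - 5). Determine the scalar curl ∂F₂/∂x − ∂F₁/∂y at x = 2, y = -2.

-45

∂F₂/∂x = -12*x
∂F₁/∂y = 6*x + 9
Scalar curl = -18*x - 9
At (2, -2): -45.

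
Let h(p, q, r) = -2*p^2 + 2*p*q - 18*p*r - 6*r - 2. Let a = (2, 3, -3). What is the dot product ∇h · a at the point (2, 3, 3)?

26

∂h/∂p = -4*p + 2*q - 18*r
∂h/∂q = 2*p
∂h/∂r = -18*p - 6
∇h at (2, 3, 3) = (-56, 4, -42)
∇h · a = (-56)(2) + (4)(3) + (-42)(-3) = 26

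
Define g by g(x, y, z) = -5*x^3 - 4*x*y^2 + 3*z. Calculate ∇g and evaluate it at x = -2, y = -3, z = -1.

(-96, -48, 3)

∂g/∂x = -15*x^2 - 4*y^2
∂g/∂y = -8*x*y
∂g/∂z = 3
∇g = (-15*x^2 - 4*y^2, -8*x*y, 3)
At (-2, -3, -1): (-96, -48, 3).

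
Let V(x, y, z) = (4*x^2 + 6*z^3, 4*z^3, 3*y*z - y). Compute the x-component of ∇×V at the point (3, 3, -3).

-118

(∇×V)_1 = ∂V₃/∂y − ∂V₂/∂z
= 3*z - 1 − (12*z^2)
= -12*z^2 + 3*z - 1
At (3, 3, -3): -118.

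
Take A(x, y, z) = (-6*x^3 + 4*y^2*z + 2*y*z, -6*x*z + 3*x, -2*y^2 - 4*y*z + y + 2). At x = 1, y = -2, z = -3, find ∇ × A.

(27, 12, -21)

(∇×A)₁ = ∂A₃/∂y − ∂A₂/∂z = 6*x - 4*y - 4*z + 1
(∇×A)₂ = ∂A₁/∂z − ∂A₃/∂x = 4*y^2 + 2*y
(∇×A)₃ = ∂A₂/∂x − ∂A₁/∂y = -8*y*z - 8*z + 3
∇×A = (6*x - 4*y - 4*z + 1, 4*y^2 + 2*y, -8*y*z - 8*z + 3)
At (1, -2, -3): (27, 12, -21).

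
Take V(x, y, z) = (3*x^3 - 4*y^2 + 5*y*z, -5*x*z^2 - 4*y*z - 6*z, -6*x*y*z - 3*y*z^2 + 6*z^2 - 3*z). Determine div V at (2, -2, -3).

∂V₁/∂x = 9*x^2
∂V₂/∂y = -4*z
∂V₃/∂z = -6*x*y - 6*y*z + 12*z - 3
∇·V = 9*x^2 - 6*x*y - 6*y*z + 8*z - 3
At (2, -2, -3): -3.

-3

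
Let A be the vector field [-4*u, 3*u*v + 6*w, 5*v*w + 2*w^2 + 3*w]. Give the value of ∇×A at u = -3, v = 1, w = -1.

(∇×A)₁ = ∂A₃/∂v − ∂A₂/∂w = 5*w - 6
(∇×A)₂ = ∂A₁/∂w − ∂A₃/∂u = 0
(∇×A)₃ = ∂A₂/∂u − ∂A₁/∂v = 3*v
∇×A = (5*w - 6, 0, 3*v)
At (-3, 1, -1): (-11, 0, 3).

(-11, 0, 3)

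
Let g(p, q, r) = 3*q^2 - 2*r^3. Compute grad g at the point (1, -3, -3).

∂g/∂p = 0
∂g/∂q = 6*q
∂g/∂r = -6*r^2
∇g = (0, 6*q, -6*r^2)
At (1, -3, -3): (0, -18, -54).

(0, -18, -54)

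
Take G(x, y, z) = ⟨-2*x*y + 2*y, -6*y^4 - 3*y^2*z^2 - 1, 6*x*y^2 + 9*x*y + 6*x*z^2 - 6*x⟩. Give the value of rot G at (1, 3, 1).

(99, -81, 0)

(∇×G)₁ = ∂G₃/∂y − ∂G₂/∂z = 12*x*y + 9*x + 6*y^2*z
(∇×G)₂ = ∂G₁/∂z − ∂G₃/∂x = -6*y^2 - 9*y - 6*z^2 + 6
(∇×G)₃ = ∂G₂/∂x − ∂G₁/∂y = 2*x - 2
∇×G = (12*x*y + 9*x + 6*y^2*z, -6*y^2 - 9*y - 6*z^2 + 6, 2*x - 2)
At (1, 3, 1): (99, -81, 0).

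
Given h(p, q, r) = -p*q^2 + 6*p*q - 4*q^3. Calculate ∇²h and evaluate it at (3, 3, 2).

∂²h/∂p² = 0
∂²h/∂q² = -2*(p + 12*q)
∂²h/∂r² = 0
∇²h = -2*p - 24*q
At (3, 3, 2): -78.

-78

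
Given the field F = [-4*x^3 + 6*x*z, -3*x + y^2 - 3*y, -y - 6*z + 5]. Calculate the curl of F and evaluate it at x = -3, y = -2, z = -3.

(∇×F)₁ = ∂F₃/∂y − ∂F₂/∂z = -1
(∇×F)₂ = ∂F₁/∂z − ∂F₃/∂x = 6*x
(∇×F)₃ = ∂F₂/∂x − ∂F₁/∂y = -3
∇×F = (-1, 6*x, -3)
At (-3, -2, -3): (-1, -18, -3).

(-1, -18, -3)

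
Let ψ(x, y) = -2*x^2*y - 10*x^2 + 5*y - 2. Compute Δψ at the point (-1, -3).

-8

∂²ψ/∂x² = -4*(y + 5)
∂²ψ/∂y² = 0
∇²ψ = -4*y - 20
At (-1, -3): -8.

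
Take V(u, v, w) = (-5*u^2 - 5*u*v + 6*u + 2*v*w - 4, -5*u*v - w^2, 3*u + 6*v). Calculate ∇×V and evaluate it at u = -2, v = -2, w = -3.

(0, -7, 6)

(∇×V)₁ = ∂V₃/∂v − ∂V₂/∂w = 2*w + 6
(∇×V)₂ = ∂V₁/∂w − ∂V₃/∂u = 2*v - 3
(∇×V)₃ = ∂V₂/∂u − ∂V₁/∂v = 5*u - 5*v - 2*w
∇×V = (2*w + 6, 2*v - 3, 5*u - 5*v - 2*w)
At (-2, -2, -3): (0, -7, 6).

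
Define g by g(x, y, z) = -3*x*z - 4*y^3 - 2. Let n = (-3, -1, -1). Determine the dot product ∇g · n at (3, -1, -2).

∂g/∂x = -3*z
∂g/∂y = -12*y^2
∂g/∂z = -3*x
∇g at (3, -1, -2) = (6, -12, -9)
∇g · n = (6)(-3) + (-12)(-1) + (-9)(-1) = 3

3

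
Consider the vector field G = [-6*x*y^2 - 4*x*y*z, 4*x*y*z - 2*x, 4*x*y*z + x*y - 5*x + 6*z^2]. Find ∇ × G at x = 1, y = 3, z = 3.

(1, -46, 82)

(∇×G)₁ = ∂G₃/∂y − ∂G₂/∂z = -4*x*y + 4*x*z + x
(∇×G)₂ = ∂G₁/∂z − ∂G₃/∂x = -4*x*y - 4*y*z - y + 5
(∇×G)₃ = ∂G₂/∂x − ∂G₁/∂y = 12*x*y + 4*x*z + 4*y*z - 2
∇×G = (-4*x*y + 4*x*z + x, -4*x*y - 4*y*z - y + 5, 12*x*y + 4*x*z + 4*y*z - 2)
At (1, 3, 3): (1, -46, 82).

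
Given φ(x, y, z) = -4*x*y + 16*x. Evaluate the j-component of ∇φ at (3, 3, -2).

(∇φ)_2 = ∂φ/∂y = -4*x
At (3, 3, -2): -12.

-12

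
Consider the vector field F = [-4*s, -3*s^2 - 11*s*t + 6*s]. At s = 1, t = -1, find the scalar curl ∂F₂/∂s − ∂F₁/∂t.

11

∂F₂/∂s = -6*s - 11*t + 6
∂F₁/∂t = 0
Scalar curl = -6*s - 11*t + 6
At (1, -1): 11.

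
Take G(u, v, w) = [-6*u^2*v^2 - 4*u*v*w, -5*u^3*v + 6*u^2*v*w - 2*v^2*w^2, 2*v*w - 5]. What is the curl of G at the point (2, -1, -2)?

(∇×G)₁ = ∂G₃/∂v − ∂G₂/∂w = -6*u^2*v + 4*v^2*w + 2*w
(∇×G)₂ = ∂G₁/∂w − ∂G₃/∂u = -4*u*v
(∇×G)₃ = ∂G₂/∂u − ∂G₁/∂v = -3*u^2*v + 12*u*v*w + 4*u*w
∇×G = (-6*u^2*v + 4*v^2*w + 2*w, -4*u*v, -3*u^2*v + 12*u*v*w + 4*u*w)
At (2, -1, -2): (12, 8, 44).

(12, 8, 44)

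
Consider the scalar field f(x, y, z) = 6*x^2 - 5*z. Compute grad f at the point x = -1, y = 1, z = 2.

∂f/∂x = 12*x
∂f/∂y = 0
∂f/∂z = -5
∇f = (12*x, 0, -5)
At (-1, 1, 2): (-12, 0, -5).

(-12, 0, -5)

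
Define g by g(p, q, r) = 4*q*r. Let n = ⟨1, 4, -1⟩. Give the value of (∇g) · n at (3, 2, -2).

∂g/∂p = 0
∂g/∂q = 4*r
∂g/∂r = 4*q
∇g at (3, 2, -2) = (0, -8, 8)
∇g · n = (0)(1) + (-8)(4) + (8)(-1) = -40

-40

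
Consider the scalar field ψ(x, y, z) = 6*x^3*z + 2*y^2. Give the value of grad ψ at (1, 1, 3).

(54, 4, 6)

∂ψ/∂x = 18*x^2*z
∂ψ/∂y = 4*y
∂ψ/∂z = 6*x^3
∇ψ = (18*x^2*z, 4*y, 6*x^3)
At (1, 1, 3): (54, 4, 6).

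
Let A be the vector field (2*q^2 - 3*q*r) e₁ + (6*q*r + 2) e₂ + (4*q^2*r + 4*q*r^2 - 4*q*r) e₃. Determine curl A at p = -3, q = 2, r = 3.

(60, -6, 1)

(∇×A)₁ = ∂A₃/∂q − ∂A₂/∂r = 8*q*r - 6*q + 4*r^2 - 4*r
(∇×A)₂ = ∂A₁/∂r − ∂A₃/∂p = -3*q
(∇×A)₃ = ∂A₂/∂p − ∂A₁/∂q = -4*q + 3*r
∇×A = (8*q*r - 6*q + 4*r^2 - 4*r, -3*q, -4*q + 3*r)
At (-3, 2, 3): (60, -6, 1).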